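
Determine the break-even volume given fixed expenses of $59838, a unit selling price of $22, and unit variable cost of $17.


Formula: BEQ = Fixed Costs / (Price - Variable Cost)
Contribution margin = $22 - $17 = $5/unit
BEQ = ceil($59838 / $5/unit) = ceil(11967.6) = 11968 units

11968 units


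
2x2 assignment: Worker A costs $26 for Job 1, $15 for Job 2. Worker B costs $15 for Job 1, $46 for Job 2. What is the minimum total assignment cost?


Option 1: A->1 + B->2 = $26 + $46 = $72
Option 2: A->2 + B->1 = $15 + $15 = $30
Min cost = min($72, $30) = $30

$30


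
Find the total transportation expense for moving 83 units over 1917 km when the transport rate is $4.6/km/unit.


TC = dist * cost * units = 1917 * 4.6 * 83 = $731910.60

$731910.60


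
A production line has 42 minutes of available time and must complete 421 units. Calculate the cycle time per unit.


Formula: CT = Available Time / Number of Units
CT = 42 min / 421 units
CT = 0.1 min/unit

0.1 min/unit


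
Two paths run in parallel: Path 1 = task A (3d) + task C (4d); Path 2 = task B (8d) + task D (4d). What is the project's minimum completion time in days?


Path 1 = 3 + 4 = 7 days
Path 2 = 8 + 4 = 12 days
Duration = max(7, 12) = 12 days

12 days


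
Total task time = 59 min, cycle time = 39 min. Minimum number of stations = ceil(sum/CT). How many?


Formula: N_min = ceil(Sum of Task Times / Cycle Time)
N_min = ceil(59 min / 39 min) = ceil(1.5128)
N_min = 2 stations

2


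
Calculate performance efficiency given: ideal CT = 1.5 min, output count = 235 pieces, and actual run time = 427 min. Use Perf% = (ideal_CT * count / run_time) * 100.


Formula: Performance = (Ideal CT * Total Count) / Run Time * 100
Ideal output time = 1.5 * 235 = 352.5 min
Performance = 352.5 / 427 * 100 = 82.6%

82.6%


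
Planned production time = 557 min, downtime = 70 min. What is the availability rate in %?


Formula: Availability = (Planned Time - Downtime) / Planned Time * 100
Uptime = 557 - 70 = 487 min
Availability = 487 / 557 * 100 = 87.4%

87.4%


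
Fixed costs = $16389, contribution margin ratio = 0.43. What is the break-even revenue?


Formula: BER = Fixed Costs / Contribution Margin Ratio
BER = $16389 / 0.43
BER = $38113.95 (to the nearest cent)

$38113.95


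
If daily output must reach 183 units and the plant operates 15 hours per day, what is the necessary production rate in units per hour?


Formula: Production Rate = Daily Demand / Available Hours
Rate = 183 units/day / 15 hours/day
Rate = 12.2 units/hour

12.2 units/hour


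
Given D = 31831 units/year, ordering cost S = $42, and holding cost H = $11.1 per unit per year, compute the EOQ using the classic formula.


Formula: EOQ = sqrt(2 * D * S / H)
Numerator: 2 * 31831 * 42 = 2673804
2DS/H = 2673804 / 11.1 = 240883.2
EOQ = sqrt(240883.2) = 490.8 units

490.8 units


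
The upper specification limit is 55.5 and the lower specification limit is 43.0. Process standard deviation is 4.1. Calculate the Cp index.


Cp = (55.5 - 43.0) / (6 * 4.1)

0.51


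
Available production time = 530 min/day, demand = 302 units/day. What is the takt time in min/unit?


Formula: Takt Time = Available Production Time / Customer Demand
Takt = 530 min/day / 302 units/day
Takt = 1.75 min/unit

1.75 min/unit


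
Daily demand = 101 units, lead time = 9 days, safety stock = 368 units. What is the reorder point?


Formula: ROP = (Daily Demand * Lead Time) + Safety Stock
Demand during lead time = 101 * 9 = 909 units
ROP = 909 + 368 = 1277 units

1277 units


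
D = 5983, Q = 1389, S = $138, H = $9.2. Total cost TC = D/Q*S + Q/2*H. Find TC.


TC = 5983/1389 * 138 + 1389/2 * 9.2

$6983.82


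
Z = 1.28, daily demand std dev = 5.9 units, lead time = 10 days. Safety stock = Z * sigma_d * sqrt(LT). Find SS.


Formula: SS = z * sigma_d * sqrt(LT)
sqrt(LT) = sqrt(10) = 3.1623
SS = 1.28 * 5.9 * 3.1623
SS = 23.9 units

23.9 units


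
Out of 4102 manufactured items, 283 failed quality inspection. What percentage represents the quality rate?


Formula: Quality Rate = Good Pieces / Total Pieces * 100
Good pieces = 4102 - 283 = 3819
QR = 3819 / 4102 * 100 = 93.1%

93.1%


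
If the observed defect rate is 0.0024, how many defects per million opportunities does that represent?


DPMO = defect_rate * 1000000 = 0.0024 * 1000000

2400


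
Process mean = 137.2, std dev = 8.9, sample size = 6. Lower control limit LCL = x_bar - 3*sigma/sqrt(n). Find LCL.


LCL = 137.2 - 3 * 8.9 / sqrt(6)

126.3


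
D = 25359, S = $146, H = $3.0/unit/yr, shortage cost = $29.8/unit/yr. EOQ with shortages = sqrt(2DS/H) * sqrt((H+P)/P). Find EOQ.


Formula: EOQ* = sqrt(2DS/H) * sqrt((H+P)/P)
Base EOQ = sqrt(2*25359*146/3.0) = 1571.07 units
Correction = sqrt((3.0+29.8)/29.8) = 1.04913
EOQ* = 1571.07 * 1.04913 = 1648.3 units

1648.3 units


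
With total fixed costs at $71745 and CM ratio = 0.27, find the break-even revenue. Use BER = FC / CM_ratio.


Formula: BER = Fixed Costs / Contribution Margin Ratio
BER = $71745 / 0.27
BER = $265722.22 (to the nearest cent)

$265722.22


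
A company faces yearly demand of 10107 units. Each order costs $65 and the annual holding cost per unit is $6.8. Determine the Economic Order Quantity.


Formula: EOQ = sqrt(2 * D * S / H)
Numerator: 2 * 10107 * 65 = 1313910
2DS/H = 1313910 / 6.8 = 193222.1
EOQ = sqrt(193222.1) = 439.6 units

439.6 units


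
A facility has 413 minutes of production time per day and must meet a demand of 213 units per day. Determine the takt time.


Formula: Takt Time = Available Production Time / Customer Demand
Takt = 413 min/day / 213 units/day
Takt = 1.94 min/unit

1.94 min/unit


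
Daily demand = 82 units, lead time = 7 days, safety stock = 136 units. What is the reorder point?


Formula: ROP = (Daily Demand * Lead Time) + Safety Stock
Demand during lead time = 82 * 7 = 574 units
ROP = 574 + 136 = 710 units

710 units


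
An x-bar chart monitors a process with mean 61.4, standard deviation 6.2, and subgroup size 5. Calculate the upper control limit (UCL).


UCL = 61.4 + 3 * 6.2 / sqrt(5)

69.72


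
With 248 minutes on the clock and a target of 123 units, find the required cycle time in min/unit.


Formula: CT = Available Time / Number of Units
CT = 248 min / 123 units
CT = 2.02 min/unit

2.02 min/unit


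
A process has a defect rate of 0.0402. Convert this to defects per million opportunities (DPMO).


DPMO = defect_rate * 1000000 = 0.0402 * 1000000

40200


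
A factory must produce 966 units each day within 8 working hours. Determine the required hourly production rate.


Formula: Production Rate = Daily Demand / Available Hours
Rate = 966 units/day / 8 hours/day
Rate = 120.8 units/hour

120.8 units/hour


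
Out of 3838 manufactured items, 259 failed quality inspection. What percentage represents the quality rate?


Formula: Quality Rate = Good Pieces / Total Pieces * 100
Good pieces = 3838 - 259 = 3579
QR = 3579 / 3838 * 100 = 93.3%

93.3%


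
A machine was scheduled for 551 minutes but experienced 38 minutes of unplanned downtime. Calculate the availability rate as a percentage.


Formula: Availability = (Planned Time - Downtime) / Planned Time * 100
Uptime = 551 - 38 = 513 min
Availability = 513 / 551 * 100 = 93.1%

93.1%


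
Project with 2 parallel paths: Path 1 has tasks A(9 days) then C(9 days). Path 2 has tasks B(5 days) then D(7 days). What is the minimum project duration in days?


Path 1 = 9 + 9 = 18 days
Path 2 = 5 + 7 = 12 days
Duration = max(18, 12) = 18 days

18 days


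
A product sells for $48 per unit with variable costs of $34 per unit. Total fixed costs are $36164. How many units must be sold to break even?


Formula: BEQ = Fixed Costs / (Price - Variable Cost)
Contribution margin = $48 - $34 = $14/unit
BEQ = ceil($36164 / $14/unit) = ceil(2583.14) = 2584 units

2584 units


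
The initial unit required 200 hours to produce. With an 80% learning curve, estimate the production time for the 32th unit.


Formula: T_n = T_1 * (learning_rate)^(log2(n)) where learning_rate = rate/100
Doublings = log2(32) = 5
T_n = 200 * 0.8^5
T_n = 200 * 0.3277 = 65.5 hours

65.5 hours


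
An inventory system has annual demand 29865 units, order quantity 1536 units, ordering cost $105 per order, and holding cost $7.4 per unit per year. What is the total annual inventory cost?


TC = 29865/1536 * 105 + 1536/2 * 7.4

$7724.75


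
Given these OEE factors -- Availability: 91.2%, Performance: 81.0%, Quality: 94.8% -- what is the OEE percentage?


Formula: OEE = Availability * Performance * Quality / 10000
A * P = 91.2% * 81.0% / 100 = 73.87%
OEE = 73.87% * 94.8% / 100 = 70.0%

70.0%


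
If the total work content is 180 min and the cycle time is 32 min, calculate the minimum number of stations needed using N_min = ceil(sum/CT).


Formula: N_min = ceil(Sum of Task Times / Cycle Time)
N_min = ceil(180 min / 32 min) = ceil(5.625)
N_min = 6 stations

6


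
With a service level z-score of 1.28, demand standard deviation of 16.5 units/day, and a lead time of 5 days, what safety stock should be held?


Formula: SS = z * sigma_d * sqrt(LT)
sqrt(LT) = sqrt(5) = 2.2361
SS = 1.28 * 16.5 * 2.2361
SS = 47.2 units

47.2 units


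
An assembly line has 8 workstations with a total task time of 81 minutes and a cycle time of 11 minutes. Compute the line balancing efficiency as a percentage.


Formula: Efficiency = Sum of Task Times / (N_stations * CT) * 100
Total station capacity = 8 stations * 11 min = 88 min
Efficiency = 81 / 88 * 100 = 92.0%

92.0%


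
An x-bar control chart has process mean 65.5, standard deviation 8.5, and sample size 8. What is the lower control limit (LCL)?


LCL = 65.5 - 3 * 8.5 / sqrt(8)

56.48


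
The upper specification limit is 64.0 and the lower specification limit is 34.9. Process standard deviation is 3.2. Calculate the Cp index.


Cp = (64.0 - 34.9) / (6 * 3.2)

1.52


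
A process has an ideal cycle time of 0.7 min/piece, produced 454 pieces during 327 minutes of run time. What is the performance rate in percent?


Formula: Performance = (Ideal CT * Total Count) / Run Time * 100
Ideal output time = 0.7 * 454 = 317.8 min
Performance = 317.8 / 327 * 100 = 97.2%

97.2%


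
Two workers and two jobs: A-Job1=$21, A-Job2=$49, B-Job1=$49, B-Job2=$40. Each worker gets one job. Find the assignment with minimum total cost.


Option 1: A->1 + B->2 = $21 + $40 = $61
Option 2: A->2 + B->1 = $49 + $49 = $98
Min cost = min($61, $98) = $61

$61


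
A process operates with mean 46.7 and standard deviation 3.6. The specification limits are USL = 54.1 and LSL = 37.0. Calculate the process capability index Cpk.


Cpu = (54.1 - 46.7) / (3 * 3.6) = 0.69
Cpl = (46.7 - 37.0) / (3 * 3.6) = 0.9
Cpk = min(0.69, 0.9) = 0.69

0.69


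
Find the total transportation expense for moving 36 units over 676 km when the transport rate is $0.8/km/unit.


TC = dist * cost * units = 676 * 0.8 * 36 = $19468.80

$19468.80


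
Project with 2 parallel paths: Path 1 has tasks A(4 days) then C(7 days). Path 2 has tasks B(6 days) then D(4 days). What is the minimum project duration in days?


Path 1 = 4 + 7 = 11 days
Path 2 = 6 + 4 = 10 days
Duration = max(11, 10) = 11 days

11 days


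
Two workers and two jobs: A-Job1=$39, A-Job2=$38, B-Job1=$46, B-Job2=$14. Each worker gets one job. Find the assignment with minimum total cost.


Option 1: A->1 + B->2 = $39 + $14 = $53
Option 2: A->2 + B->1 = $38 + $46 = $84
Min cost = min($53, $84) = $53

$53


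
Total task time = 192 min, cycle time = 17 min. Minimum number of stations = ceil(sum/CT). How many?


Formula: N_min = ceil(Sum of Task Times / Cycle Time)
N_min = ceil(192 min / 17 min) = ceil(11.2941)
N_min = 12 stations

12


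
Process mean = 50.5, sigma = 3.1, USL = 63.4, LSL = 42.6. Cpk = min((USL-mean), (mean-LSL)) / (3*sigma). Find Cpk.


Cpu = (63.4 - 50.5) / (3 * 3.1) = 1.39
Cpl = (50.5 - 42.6) / (3 * 3.1) = 0.85
Cpk = min(1.39, 0.85) = 0.85

0.85


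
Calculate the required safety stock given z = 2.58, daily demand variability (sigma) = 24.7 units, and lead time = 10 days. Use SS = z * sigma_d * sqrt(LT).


Formula: SS = z * sigma_d * sqrt(LT)
sqrt(LT) = sqrt(10) = 3.1623
SS = 2.58 * 24.7 * 3.1623
SS = 201.5 units

201.5 units


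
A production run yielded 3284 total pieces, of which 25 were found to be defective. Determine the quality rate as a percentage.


Formula: Quality Rate = Good Pieces / Total Pieces * 100
Good pieces = 3284 - 25 = 3259
QR = 3259 / 3284 * 100 = 99.2%

99.2%


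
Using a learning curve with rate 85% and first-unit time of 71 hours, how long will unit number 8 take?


Formula: T_n = T_1 * (learning_rate)^(log2(n)) where learning_rate = rate/100
Doublings = log2(8) = 3
T_n = 71 * 0.85^3
T_n = 71 * 0.6141 = 43.6 hours

43.6 hours


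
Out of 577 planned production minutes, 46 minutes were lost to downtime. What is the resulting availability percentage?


Formula: Availability = (Planned Time - Downtime) / Planned Time * 100
Uptime = 577 - 46 = 531 min
Availability = 531 / 577 * 100 = 92.0%

92.0%


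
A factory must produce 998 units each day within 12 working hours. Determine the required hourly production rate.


Formula: Production Rate = Daily Demand / Available Hours
Rate = 998 units/day / 12 hours/day
Rate = 83.2 units/hour

83.2 units/hour


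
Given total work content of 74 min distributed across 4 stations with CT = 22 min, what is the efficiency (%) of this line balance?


Formula: Efficiency = Sum of Task Times / (N_stations * CT) * 100
Total station capacity = 4 stations * 22 min = 88 min
Efficiency = 74 / 88 * 100 = 84.1%

84.1%


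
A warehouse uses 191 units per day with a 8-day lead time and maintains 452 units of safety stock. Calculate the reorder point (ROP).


Formula: ROP = (Daily Demand * Lead Time) + Safety Stock
Demand during lead time = 191 * 8 = 1528 units
ROP = 1528 + 452 = 1980 units

1980 units


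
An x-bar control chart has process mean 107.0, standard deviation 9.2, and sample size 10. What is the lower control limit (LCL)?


LCL = 107.0 - 3 * 9.2 / sqrt(10)

98.27


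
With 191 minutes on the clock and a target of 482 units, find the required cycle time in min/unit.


Formula: CT = Available Time / Number of Units
CT = 191 min / 482 units
CT = 0.4 min/unit

0.4 min/unit


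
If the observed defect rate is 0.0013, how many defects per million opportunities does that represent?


DPMO = defect_rate * 1000000 = 0.0013 * 1000000

1300


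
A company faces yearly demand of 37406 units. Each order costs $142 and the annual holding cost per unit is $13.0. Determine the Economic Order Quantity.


Formula: EOQ = sqrt(2 * D * S / H)
Numerator: 2 * 37406 * 142 = 10623304
2DS/H = 10623304 / 13.0 = 817177.2
EOQ = sqrt(817177.2) = 904.0 units

904.0 units


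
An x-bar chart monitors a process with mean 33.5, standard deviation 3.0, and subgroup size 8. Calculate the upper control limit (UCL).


UCL = 33.5 + 3 * 3.0 / sqrt(8)

36.68


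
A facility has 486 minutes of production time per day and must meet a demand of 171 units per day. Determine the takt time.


Formula: Takt Time = Available Production Time / Customer Demand
Takt = 486 min/day / 171 units/day
Takt = 2.84 min/unit

2.84 min/unit


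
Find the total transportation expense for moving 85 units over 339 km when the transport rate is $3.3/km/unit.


TC = dist * cost * units = 339 * 3.3 * 85 = $95089.50

$95089.50


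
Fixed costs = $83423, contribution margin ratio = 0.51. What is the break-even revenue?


Formula: BER = Fixed Costs / Contribution Margin Ratio
BER = $83423 / 0.51
BER = $163574.51 (to the nearest cent)

$163574.51


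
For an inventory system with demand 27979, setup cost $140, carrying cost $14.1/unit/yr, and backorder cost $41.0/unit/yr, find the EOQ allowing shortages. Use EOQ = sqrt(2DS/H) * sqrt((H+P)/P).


Formula: EOQ* = sqrt(2DS/H) * sqrt((H+P)/P)
Base EOQ = sqrt(2*27979*140/14.1) = 745.39 units
Correction = sqrt((14.1+41.0)/41.0) = 1.15927
EOQ* = 745.39 * 1.15927 = 864.1 units

864.1 units


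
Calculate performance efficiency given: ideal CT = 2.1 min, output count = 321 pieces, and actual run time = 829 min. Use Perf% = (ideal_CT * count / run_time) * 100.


Formula: Performance = (Ideal CT * Total Count) / Run Time * 100
Ideal output time = 2.1 * 321 = 674.1 min
Performance = 674.1 / 829 * 100 = 81.3%

81.3%


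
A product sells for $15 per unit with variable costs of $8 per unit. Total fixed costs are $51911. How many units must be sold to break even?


Formula: BEQ = Fixed Costs / (Price - Variable Cost)
Contribution margin = $15 - $8 = $7/unit
BEQ = ceil($51911 / $7/unit) = ceil(7415.86) = 7416 units

7416 units


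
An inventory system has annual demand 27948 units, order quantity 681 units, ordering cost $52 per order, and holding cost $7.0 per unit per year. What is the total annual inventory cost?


TC = 27948/681 * 52 + 681/2 * 7.0

$4517.56


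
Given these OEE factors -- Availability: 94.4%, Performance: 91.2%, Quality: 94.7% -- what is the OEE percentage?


Formula: OEE = Availability * Performance * Quality / 10000
A * P = 94.4% * 91.2% / 100 = 86.09%
OEE = 86.09% * 94.7% / 100 = 81.5%

81.5%


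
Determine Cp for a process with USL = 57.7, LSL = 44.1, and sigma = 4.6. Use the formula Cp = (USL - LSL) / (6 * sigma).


Cp = (57.7 - 44.1) / (6 * 4.6)

0.49


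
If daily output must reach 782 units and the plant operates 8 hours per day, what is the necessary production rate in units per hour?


Formula: Production Rate = Daily Demand / Available Hours
Rate = 782 units/day / 8 hours/day
Rate = 97.8 units/hour

97.8 units/hour


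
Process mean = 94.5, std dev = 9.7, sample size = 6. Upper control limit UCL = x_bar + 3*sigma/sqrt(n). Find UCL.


UCL = 94.5 + 3 * 9.7 / sqrt(6)

106.38


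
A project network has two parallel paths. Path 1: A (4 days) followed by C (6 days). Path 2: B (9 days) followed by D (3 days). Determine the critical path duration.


Path 1 = 4 + 6 = 10 days
Path 2 = 9 + 3 = 12 days
Duration = max(10, 12) = 12 days

12 days


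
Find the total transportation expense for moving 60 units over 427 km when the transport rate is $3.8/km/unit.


TC = dist * cost * units = 427 * 3.8 * 60 = $97356.00

$97356.00


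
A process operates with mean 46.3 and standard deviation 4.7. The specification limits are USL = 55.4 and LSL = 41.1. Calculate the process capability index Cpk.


Cpu = (55.4 - 46.3) / (3 * 4.7) = 0.65
Cpl = (46.3 - 41.1) / (3 * 4.7) = 0.37
Cpk = min(0.65, 0.37) = 0.37

0.37


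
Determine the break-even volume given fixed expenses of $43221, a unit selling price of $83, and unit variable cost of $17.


Formula: BEQ = Fixed Costs / (Price - Variable Cost)
Contribution margin = $83 - $17 = $66/unit
BEQ = ceil($43221 / $66/unit) = ceil(654.86) = 655 units

655 units


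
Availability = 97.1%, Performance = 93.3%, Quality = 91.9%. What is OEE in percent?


Formula: OEE = Availability * Performance * Quality / 10000
A * P = 97.1% * 93.3% / 100 = 90.59%
OEE = 90.59% * 91.9% / 100 = 83.3%

83.3%


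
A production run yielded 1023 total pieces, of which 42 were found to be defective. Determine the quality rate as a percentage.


Formula: Quality Rate = Good Pieces / Total Pieces * 100
Good pieces = 1023 - 42 = 981
QR = 981 / 1023 * 100 = 95.9%

95.9%


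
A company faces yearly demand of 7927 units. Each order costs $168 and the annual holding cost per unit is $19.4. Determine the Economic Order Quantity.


Formula: EOQ = sqrt(2 * D * S / H)
Numerator: 2 * 7927 * 168 = 2663472
2DS/H = 2663472 / 19.4 = 137292.4
EOQ = sqrt(137292.4) = 370.5 units

370.5 units


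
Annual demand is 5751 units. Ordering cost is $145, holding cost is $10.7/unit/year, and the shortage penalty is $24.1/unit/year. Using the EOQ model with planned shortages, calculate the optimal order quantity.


Formula: EOQ* = sqrt(2DS/H) * sqrt((H+P)/P)
Base EOQ = sqrt(2*5751*145/10.7) = 394.8 units
Correction = sqrt((10.7+24.1)/24.1) = 1.20166
EOQ* = 394.8 * 1.20166 = 474.4 units

474.4 units


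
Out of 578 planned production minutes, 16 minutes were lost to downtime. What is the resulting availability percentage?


Formula: Availability = (Planned Time - Downtime) / Planned Time * 100
Uptime = 578 - 16 = 562 min
Availability = 562 / 578 * 100 = 97.2%

97.2%


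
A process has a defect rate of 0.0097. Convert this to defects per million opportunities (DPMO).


DPMO = defect_rate * 1000000 = 0.0097 * 1000000

9700


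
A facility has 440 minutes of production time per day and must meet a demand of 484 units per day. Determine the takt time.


Formula: Takt Time = Available Production Time / Customer Demand
Takt = 440 min/day / 484 units/day
Takt = 0.91 min/unit

0.91 min/unit


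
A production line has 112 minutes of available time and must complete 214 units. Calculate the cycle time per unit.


Formula: CT = Available Time / Number of Units
CT = 112 min / 214 units
CT = 0.52 min/unit

0.52 min/unit


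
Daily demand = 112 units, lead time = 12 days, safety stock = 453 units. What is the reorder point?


Formula: ROP = (Daily Demand * Lead Time) + Safety Stock
Demand during lead time = 112 * 12 = 1344 units
ROP = 1344 + 453 = 1797 units

1797 units


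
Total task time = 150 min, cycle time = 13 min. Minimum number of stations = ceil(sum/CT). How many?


Formula: N_min = ceil(Sum of Task Times / Cycle Time)
N_min = ceil(150 min / 13 min) = ceil(11.5385)
N_min = 12 stations

12


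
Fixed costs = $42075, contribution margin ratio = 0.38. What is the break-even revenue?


Formula: BER = Fixed Costs / Contribution Margin Ratio
BER = $42075 / 0.38
BER = $110723.68 (to the nearest cent)

$110723.68


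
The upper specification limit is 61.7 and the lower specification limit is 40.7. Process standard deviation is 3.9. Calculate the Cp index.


Cp = (61.7 - 40.7) / (6 * 3.9)

0.9


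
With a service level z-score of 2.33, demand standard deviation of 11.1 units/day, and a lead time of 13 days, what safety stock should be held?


Formula: SS = z * sigma_d * sqrt(LT)
sqrt(LT) = sqrt(13) = 3.6056
SS = 2.33 * 11.1 * 3.6056
SS = 93.3 units

93.3 units


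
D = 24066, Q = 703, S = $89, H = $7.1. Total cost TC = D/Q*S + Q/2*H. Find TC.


TC = 24066/703 * 89 + 703/2 * 7.1

$5542.41


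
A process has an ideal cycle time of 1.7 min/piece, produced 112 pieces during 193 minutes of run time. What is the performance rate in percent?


Formula: Performance = (Ideal CT * Total Count) / Run Time * 100
Ideal output time = 1.7 * 112 = 190.4 min
Performance = 190.4 / 193 * 100 = 98.7%

98.7%


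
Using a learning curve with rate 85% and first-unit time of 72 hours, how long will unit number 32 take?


Formula: T_n = T_1 * (learning_rate)^(log2(n)) where learning_rate = rate/100
Doublings = log2(32) = 5
T_n = 72 * 0.85^5
T_n = 72 * 0.4437 = 31.9 hours

31.9 hours


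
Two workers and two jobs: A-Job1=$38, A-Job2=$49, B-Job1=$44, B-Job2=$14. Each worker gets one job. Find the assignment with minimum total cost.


Option 1: A->1 + B->2 = $38 + $14 = $52
Option 2: A->2 + B->1 = $49 + $44 = $93
Min cost = min($52, $93) = $52

$52


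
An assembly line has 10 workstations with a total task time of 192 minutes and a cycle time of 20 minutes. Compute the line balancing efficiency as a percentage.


Formula: Efficiency = Sum of Task Times / (N_stations * CT) * 100
Total station capacity = 10 stations * 20 min = 200 min
Efficiency = 192 / 200 * 100 = 96.0%

96.0%


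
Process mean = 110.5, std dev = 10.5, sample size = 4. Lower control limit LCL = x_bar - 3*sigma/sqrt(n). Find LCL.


LCL = 110.5 - 3 * 10.5 / sqrt(4)

94.75


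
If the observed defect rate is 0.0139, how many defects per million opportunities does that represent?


DPMO = defect_rate * 1000000 = 0.0139 * 1000000

13900


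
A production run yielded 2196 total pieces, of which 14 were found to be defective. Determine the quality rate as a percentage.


Formula: Quality Rate = Good Pieces / Total Pieces * 100
Good pieces = 2196 - 14 = 2182
QR = 2182 / 2196 * 100 = 99.4%

99.4%


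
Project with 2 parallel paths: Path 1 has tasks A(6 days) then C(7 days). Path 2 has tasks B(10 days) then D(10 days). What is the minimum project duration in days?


Path 1 = 6 + 7 = 13 days
Path 2 = 10 + 10 = 20 days
Duration = max(13, 20) = 20 days

20 days


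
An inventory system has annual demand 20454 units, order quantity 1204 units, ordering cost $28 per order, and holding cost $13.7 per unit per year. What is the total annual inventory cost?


TC = 20454/1204 * 28 + 1204/2 * 13.7

$8723.07


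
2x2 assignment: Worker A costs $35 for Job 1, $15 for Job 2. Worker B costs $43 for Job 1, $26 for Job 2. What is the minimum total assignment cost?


Option 1: A->1 + B->2 = $35 + $26 = $61
Option 2: A->2 + B->1 = $15 + $43 = $58
Min cost = min($61, $58) = $58

$58


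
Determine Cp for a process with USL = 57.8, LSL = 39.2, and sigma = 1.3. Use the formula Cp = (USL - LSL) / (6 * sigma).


Cp = (57.8 - 39.2) / (6 * 1.3)

2.38


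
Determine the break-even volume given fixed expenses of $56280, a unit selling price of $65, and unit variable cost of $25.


Formula: BEQ = Fixed Costs / (Price - Variable Cost)
Contribution margin = $65 - $25 = $40/unit
BEQ = ceil($56280 / $40/unit) = ceil(1407.0) = 1407 units

1407 units


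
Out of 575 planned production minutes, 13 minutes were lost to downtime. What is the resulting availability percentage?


Formula: Availability = (Planned Time - Downtime) / Planned Time * 100
Uptime = 575 - 13 = 562 min
Availability = 562 / 575 * 100 = 97.7%

97.7%


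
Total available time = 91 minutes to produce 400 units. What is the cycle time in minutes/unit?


Formula: CT = Available Time / Number of Units
CT = 91 min / 400 units
CT = 0.23 min/unit

0.23 min/unit


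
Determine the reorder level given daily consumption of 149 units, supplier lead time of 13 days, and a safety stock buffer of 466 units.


Formula: ROP = (Daily Demand * Lead Time) + Safety Stock
Demand during lead time = 149 * 13 = 1937 units
ROP = 1937 + 466 = 2403 units

2403 units


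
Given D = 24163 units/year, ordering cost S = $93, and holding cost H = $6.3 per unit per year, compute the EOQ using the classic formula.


Formula: EOQ = sqrt(2 * D * S / H)
Numerator: 2 * 24163 * 93 = 4494318
2DS/H = 4494318 / 6.3 = 713383.8
EOQ = sqrt(713383.8) = 844.6 units

844.6 units


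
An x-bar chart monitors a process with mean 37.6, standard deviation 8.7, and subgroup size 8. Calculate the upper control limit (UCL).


UCL = 37.6 + 3 * 8.7 / sqrt(8)

46.83


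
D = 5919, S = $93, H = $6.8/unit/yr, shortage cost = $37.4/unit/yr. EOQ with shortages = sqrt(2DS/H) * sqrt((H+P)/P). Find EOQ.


Formula: EOQ* = sqrt(2DS/H) * sqrt((H+P)/P)
Base EOQ = sqrt(2*5919*93/6.8) = 402.37 units
Correction = sqrt((6.8+37.4)/37.4) = 1.08711
EOQ* = 402.37 * 1.08711 = 437.4 units

437.4 units


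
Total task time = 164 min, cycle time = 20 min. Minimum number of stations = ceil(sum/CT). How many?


Formula: N_min = ceil(Sum of Task Times / Cycle Time)
N_min = ceil(164 min / 20 min) = ceil(8.2)
N_min = 9 stations

9


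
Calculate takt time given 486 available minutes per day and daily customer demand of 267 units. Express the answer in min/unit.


Formula: Takt Time = Available Production Time / Customer Demand
Takt = 486 min/day / 267 units/day
Takt = 1.82 min/unit

1.82 min/unit


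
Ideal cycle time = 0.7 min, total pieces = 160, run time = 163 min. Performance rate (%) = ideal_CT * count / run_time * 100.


Formula: Performance = (Ideal CT * Total Count) / Run Time * 100
Ideal output time = 0.7 * 160 = 112.0 min
Performance = 112.0 / 163 * 100 = 68.7%

68.7%


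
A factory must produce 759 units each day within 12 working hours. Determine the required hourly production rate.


Formula: Production Rate = Daily Demand / Available Hours
Rate = 759 units/day / 12 hours/day
Rate = 63.3 units/hour

63.3 units/hour


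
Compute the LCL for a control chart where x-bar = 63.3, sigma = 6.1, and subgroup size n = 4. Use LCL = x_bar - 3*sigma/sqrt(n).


LCL = 63.3 - 3 * 6.1 / sqrt(4)

54.15


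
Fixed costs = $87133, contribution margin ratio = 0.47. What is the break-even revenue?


Formula: BER = Fixed Costs / Contribution Margin Ratio
BER = $87133 / 0.47
BER = $185389.36 (to the nearest cent)

$185389.36


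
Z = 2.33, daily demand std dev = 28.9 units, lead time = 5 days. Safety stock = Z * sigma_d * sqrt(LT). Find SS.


Formula: SS = z * sigma_d * sqrt(LT)
sqrt(LT) = sqrt(5) = 2.2361
SS = 2.33 * 28.9 * 2.2361
SS = 150.6 units

150.6 units


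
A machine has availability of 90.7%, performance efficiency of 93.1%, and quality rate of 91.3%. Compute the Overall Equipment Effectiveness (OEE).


Formula: OEE = Availability * Performance * Quality / 10000
A * P = 90.7% * 93.1% / 100 = 84.44%
OEE = 84.44% * 91.3% / 100 = 77.1%

77.1%


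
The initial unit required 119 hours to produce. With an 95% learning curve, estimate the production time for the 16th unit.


Formula: T_n = T_1 * (learning_rate)^(log2(n)) where learning_rate = rate/100
Doublings = log2(16) = 4
T_n = 119 * 0.95^4
T_n = 119 * 0.8145 = 96.9 hours

96.9 hours


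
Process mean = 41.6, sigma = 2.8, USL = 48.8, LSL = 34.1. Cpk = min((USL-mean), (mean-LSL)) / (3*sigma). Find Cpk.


Cpu = (48.8 - 41.6) / (3 * 2.8) = 0.86
Cpl = (41.6 - 34.1) / (3 * 2.8) = 0.89
Cpk = min(0.86, 0.89) = 0.86

0.86


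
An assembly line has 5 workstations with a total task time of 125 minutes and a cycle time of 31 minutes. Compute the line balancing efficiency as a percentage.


Formula: Efficiency = Sum of Task Times / (N_stations * CT) * 100
Total station capacity = 5 stations * 31 min = 155 min
Efficiency = 125 / 155 * 100 = 80.6%

80.6%


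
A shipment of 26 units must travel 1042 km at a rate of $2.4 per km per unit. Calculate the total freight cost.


TC = dist * cost * units = 1042 * 2.4 * 26 = $65020.80

$65020.80


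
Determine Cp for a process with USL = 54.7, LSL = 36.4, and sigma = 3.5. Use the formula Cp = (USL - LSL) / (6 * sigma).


Cp = (54.7 - 36.4) / (6 * 3.5)

0.87


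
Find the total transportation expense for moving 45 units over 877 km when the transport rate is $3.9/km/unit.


TC = dist * cost * units = 877 * 3.9 * 45 = $153913.50

$153913.50


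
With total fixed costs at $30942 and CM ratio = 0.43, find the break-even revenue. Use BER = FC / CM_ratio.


Formula: BER = Fixed Costs / Contribution Margin Ratio
BER = $30942 / 0.43
BER = $71958.14 (to the nearest cent)

$71958.14


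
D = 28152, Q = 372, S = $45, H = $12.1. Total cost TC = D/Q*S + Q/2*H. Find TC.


TC = 28152/372 * 45 + 372/2 * 12.1

$5656.08


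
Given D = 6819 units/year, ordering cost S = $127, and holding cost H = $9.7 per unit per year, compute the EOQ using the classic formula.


Formula: EOQ = sqrt(2 * D * S / H)
Numerator: 2 * 6819 * 127 = 1732026
2DS/H = 1732026 / 9.7 = 178559.4
EOQ = sqrt(178559.4) = 422.6 units

422.6 units


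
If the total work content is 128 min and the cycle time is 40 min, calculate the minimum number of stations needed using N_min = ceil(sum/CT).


Formula: N_min = ceil(Sum of Task Times / Cycle Time)
N_min = ceil(128 min / 40 min) = ceil(3.2)
N_min = 4 stations

4


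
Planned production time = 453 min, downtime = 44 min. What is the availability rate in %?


Formula: Availability = (Planned Time - Downtime) / Planned Time * 100
Uptime = 453 - 44 = 409 min
Availability = 409 / 453 * 100 = 90.3%

90.3%


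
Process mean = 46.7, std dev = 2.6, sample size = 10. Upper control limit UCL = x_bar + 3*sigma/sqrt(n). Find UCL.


UCL = 46.7 + 3 * 2.6 / sqrt(10)

49.17


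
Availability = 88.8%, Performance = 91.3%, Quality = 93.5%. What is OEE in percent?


Formula: OEE = Availability * Performance * Quality / 10000
A * P = 88.8% * 91.3% / 100 = 81.07%
OEE = 81.07% * 93.5% / 100 = 75.8%

75.8%


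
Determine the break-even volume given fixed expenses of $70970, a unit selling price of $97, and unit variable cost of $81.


Formula: BEQ = Fixed Costs / (Price - Variable Cost)
Contribution margin = $97 - $81 = $16/unit
BEQ = ceil($70970 / $16/unit) = ceil(4435.62) = 4436 units

4436 units


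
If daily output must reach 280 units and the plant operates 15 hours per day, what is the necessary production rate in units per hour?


Formula: Production Rate = Daily Demand / Available Hours
Rate = 280 units/day / 15 hours/day
Rate = 18.7 units/hour

18.7 units/hour


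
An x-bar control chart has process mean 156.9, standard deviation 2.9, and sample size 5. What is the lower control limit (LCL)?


LCL = 156.9 - 3 * 2.9 / sqrt(5)

153.01


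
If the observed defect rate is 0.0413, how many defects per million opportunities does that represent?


DPMO = defect_rate * 1000000 = 0.0413 * 1000000

41300


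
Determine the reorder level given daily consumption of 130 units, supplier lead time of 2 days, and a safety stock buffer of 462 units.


Formula: ROP = (Daily Demand * Lead Time) + Safety Stock
Demand during lead time = 130 * 2 = 260 units
ROP = 260 + 462 = 722 units

722 units


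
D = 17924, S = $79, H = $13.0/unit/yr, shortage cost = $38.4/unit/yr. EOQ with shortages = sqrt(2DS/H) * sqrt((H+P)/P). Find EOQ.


Formula: EOQ* = sqrt(2DS/H) * sqrt((H+P)/P)
Base EOQ = sqrt(2*17924*79/13.0) = 466.74 units
Correction = sqrt((13.0+38.4)/38.4) = 1.15695
EOQ* = 466.74 * 1.15695 = 540.0 units

540.0 units


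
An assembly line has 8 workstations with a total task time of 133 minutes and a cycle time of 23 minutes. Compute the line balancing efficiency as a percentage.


Formula: Efficiency = Sum of Task Times / (N_stations * CT) * 100
Total station capacity = 8 stations * 23 min = 184 min
Efficiency = 133 / 184 * 100 = 72.3%

72.3%


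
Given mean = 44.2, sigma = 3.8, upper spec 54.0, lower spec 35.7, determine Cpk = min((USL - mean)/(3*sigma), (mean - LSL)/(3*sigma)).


Cpu = (54.0 - 44.2) / (3 * 3.8) = 0.86
Cpl = (44.2 - 35.7) / (3 * 3.8) = 0.75
Cpk = min(0.86, 0.75) = 0.75

0.75


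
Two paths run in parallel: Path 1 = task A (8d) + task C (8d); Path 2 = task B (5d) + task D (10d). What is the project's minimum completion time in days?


Path 1 = 8 + 8 = 16 days
Path 2 = 5 + 10 = 15 days
Duration = max(16, 15) = 16 days

16 days


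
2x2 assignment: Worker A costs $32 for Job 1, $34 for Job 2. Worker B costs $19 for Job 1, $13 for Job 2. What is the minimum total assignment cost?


Option 1: A->1 + B->2 = $32 + $13 = $45
Option 2: A->2 + B->1 = $34 + $19 = $53
Min cost = min($45, $53) = $45

$45


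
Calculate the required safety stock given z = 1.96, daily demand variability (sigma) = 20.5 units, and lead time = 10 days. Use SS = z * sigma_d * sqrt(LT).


Formula: SS = z * sigma_d * sqrt(LT)
sqrt(LT) = sqrt(10) = 3.1623
SS = 1.96 * 20.5 * 3.1623
SS = 127.1 units

127.1 units


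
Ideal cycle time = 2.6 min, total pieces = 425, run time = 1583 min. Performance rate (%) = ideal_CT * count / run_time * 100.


Formula: Performance = (Ideal CT * Total Count) / Run Time * 100
Ideal output time = 2.6 * 425 = 1105.0 min
Performance = 1105.0 / 1583 * 100 = 69.8%

69.8%


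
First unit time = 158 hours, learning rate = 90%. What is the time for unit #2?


Formula: T_n = T_1 * (learning_rate)^(log2(n)) where learning_rate = rate/100
Doublings = log2(2) = 1
T_n = 158 * 0.9^1
T_n = 158 * 0.9 = 142.2 hours

142.2 hours


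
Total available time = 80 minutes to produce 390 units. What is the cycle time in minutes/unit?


Formula: CT = Available Time / Number of Units
CT = 80 min / 390 units
CT = 0.21 min/unit

0.21 min/unit


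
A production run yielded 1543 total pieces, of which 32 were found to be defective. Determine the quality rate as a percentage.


Formula: Quality Rate = Good Pieces / Total Pieces * 100
Good pieces = 1543 - 32 = 1511
QR = 1511 / 1543 * 100 = 97.9%

97.9%


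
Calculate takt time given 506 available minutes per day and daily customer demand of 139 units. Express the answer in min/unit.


Formula: Takt Time = Available Production Time / Customer Demand
Takt = 506 min/day / 139 units/day
Takt = 3.64 min/unit

3.64 min/unit


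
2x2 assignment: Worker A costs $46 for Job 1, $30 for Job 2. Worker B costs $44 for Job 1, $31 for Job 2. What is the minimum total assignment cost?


Option 1: A->1 + B->2 = $46 + $31 = $77
Option 2: A->2 + B->1 = $30 + $44 = $74
Min cost = min($77, $74) = $74

$74


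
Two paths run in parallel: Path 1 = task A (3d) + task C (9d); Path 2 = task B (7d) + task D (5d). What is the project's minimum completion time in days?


Path 1 = 3 + 9 = 12 days
Path 2 = 7 + 5 = 12 days
Duration = max(12, 12) = 12 days

12 days


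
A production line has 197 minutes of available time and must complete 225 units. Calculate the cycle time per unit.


Formula: CT = Available Time / Number of Units
CT = 197 min / 225 units
CT = 0.88 min/unit

0.88 min/unit


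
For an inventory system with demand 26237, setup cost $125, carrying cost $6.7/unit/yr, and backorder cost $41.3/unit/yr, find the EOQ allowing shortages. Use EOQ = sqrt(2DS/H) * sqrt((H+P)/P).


Formula: EOQ* = sqrt(2DS/H) * sqrt((H+P)/P)
Base EOQ = sqrt(2*26237*125/6.7) = 989.44 units
Correction = sqrt((6.7+41.3)/41.3) = 1.07807
EOQ* = 989.44 * 1.07807 = 1066.7 units

1066.7 units


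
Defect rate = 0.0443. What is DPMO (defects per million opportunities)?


DPMO = defect_rate * 1000000 = 0.0443 * 1000000

44300


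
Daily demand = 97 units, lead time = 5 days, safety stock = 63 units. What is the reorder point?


Formula: ROP = (Daily Demand * Lead Time) + Safety Stock
Demand during lead time = 97 * 5 = 485 units
ROP = 485 + 63 = 548 units

548 units


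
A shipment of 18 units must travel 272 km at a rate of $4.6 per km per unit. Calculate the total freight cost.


TC = dist * cost * units = 272 * 4.6 * 18 = $22521.60

$22521.60


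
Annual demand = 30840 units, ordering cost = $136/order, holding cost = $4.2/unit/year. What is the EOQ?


Formula: EOQ = sqrt(2 * D * S / H)
Numerator: 2 * 30840 * 136 = 8388480
2DS/H = 8388480 / 4.2 = 1997257.1
EOQ = sqrt(1997257.1) = 1413.2 units

1413.2 units


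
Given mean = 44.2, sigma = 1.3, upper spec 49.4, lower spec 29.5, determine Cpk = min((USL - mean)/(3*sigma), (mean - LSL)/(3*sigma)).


Cpu = (49.4 - 44.2) / (3 * 1.3) = 1.33
Cpl = (44.2 - 29.5) / (3 * 1.3) = 3.77
Cpk = min(1.33, 3.77) = 1.33

1.33


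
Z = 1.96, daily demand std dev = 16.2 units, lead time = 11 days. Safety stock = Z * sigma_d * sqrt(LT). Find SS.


Formula: SS = z * sigma_d * sqrt(LT)
sqrt(LT) = sqrt(11) = 3.3166
SS = 1.96 * 16.2 * 3.3166
SS = 105.3 units

105.3 units


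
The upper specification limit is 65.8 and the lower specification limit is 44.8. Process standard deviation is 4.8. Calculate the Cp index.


Cp = (65.8 - 44.8) / (6 * 4.8)

0.73


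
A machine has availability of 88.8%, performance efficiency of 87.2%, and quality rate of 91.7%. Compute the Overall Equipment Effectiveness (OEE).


Formula: OEE = Availability * Performance * Quality / 10000
A * P = 88.8% * 87.2% / 100 = 77.43%
OEE = 77.43% * 91.7% / 100 = 71.0%

71.0%


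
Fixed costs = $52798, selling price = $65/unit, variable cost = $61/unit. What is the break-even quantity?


Formula: BEQ = Fixed Costs / (Price - Variable Cost)
Contribution margin = $65 - $61 = $4/unit
BEQ = ceil($52798 / $4/unit) = ceil(13199.5) = 13200 units

13200 units
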